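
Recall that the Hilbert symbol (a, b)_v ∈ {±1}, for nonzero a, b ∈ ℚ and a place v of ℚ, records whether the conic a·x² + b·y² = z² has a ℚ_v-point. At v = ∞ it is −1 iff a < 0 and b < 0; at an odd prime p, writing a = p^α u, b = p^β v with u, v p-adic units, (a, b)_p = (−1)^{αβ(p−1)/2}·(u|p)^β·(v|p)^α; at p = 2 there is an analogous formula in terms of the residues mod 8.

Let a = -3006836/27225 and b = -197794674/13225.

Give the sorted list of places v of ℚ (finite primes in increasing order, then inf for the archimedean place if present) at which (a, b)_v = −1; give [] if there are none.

[37, inf]

(a, b) ≡ (-29, -448514) mod (ℚ^×)²; places V = {2, 3, 5, 7, 11, 19, 23, 29, 37, ∞}.
(a,b)_∞: sgn(-29)=−, sgn(-448514)=−, so -1.
(a,b)_37: α=0, u≡15; β=1, v≡2 (mod 37); (15|37)=-1, (2|37)=-1; sign (−1)^0·-1^1·-1^0 = -1.
(a,b)_29: α=1, u≡16; β=1, v≡4 (mod 29); (16|29)=+1, (4|29)=+1; sign (−1)^0·+1^1·+1^1 = +1.
(a,b)_3: α=-2, u≡1; β=2, v≡1 (mod 3); (1|3)=+1, (1|3)=+1; sign (−1)^0·+1^2·+1^-2 = +1.
(a,b)_11: α=-2, u≡5; β=1, v≡1 (mod 11); (5|11)=+1, (1|11)=+1; sign (−1)^0·+1^1·+1^-2 = +1.
(a,b)_23: α=2, u≡7; β=-2, v≡18 (mod 23); (7|23)=-1, (18|23)=+1; sign (−1)^0·-1^-2·+1^2 = +1.
(a,b)_2: α=2, β=1; u≡3, v≡7 (mod 8); ε(u)ε(v)=1·1, αω(v)=2·0, βω(u)=1·1; sum ≡ 0  ⇒  +1.
(a,b)_19: α=0, u≡5; β=1, v≡6 (mod 19); (5|19)=+1, (6|19)=+1; sign (−1)^0·+1^1·+1^0 = +1.
(a,b)_7: α=2, u≡6; β=2, v≡4 (mod 7); (6|7)=-1, (4|7)=+1; sign (−1)^0·-1^2·+1^2 = +1.
(a,b)_5: α=-2, u≡1; β=-2, v≡4 (mod 5); (1|5)=+1, (4|5)=+1; sign (−1)^0·+1^-2·+1^-2 = +1.
Ram(-29, -448514) = {37, ∞}; no ℚ_37-point on the conic.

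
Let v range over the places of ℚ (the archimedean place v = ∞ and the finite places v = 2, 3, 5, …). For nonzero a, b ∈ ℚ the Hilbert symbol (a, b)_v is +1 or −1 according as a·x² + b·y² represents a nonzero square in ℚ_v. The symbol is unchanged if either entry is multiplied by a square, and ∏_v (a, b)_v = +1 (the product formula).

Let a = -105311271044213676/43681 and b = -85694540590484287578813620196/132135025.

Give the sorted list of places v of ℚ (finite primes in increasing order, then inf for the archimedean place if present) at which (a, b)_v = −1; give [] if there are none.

(a, b) ≡ (-280891, -268801) mod (ℚ^×)²; places V = {2, 3, 5, 7, 11, 13, 17, 19, 23, 29, 31, 41, ∞}.
(a,b)_5: α=0, u≡4; β=-2, v≡4 (mod 5); (4|5)=+1, (4|5)=+1; sign (−1)^0·+1^-2·+1^0 = +1.
(a,b)_7: α=0, u≡6; β=4, v≡6 (mod 7); (6|7)=-1, (6|7)=-1; sign (−1)^0·-1^4·-1^0 = +1.
(a,b)_13: α=1, u≡3; β=1, v≡5 (mod 13); (3|13)=+1, (5|13)=-1; sign (−1)^0·+1^1·-1^1 = -1.
(a,b)_17: α=3, u≡1; β=4, v≡3 (mod 17); (1|17)=+1, (3|17)=-1; sign (−1)^0·+1^4·-1^3 = -1.
(a,b)_23: α=2, u≡12; β=3, v≡22 (mod 23); (12|23)=+1, (22|23)=-1; sign (−1)^0·+1^3·-1^2 = +1.
(a,b)_31: α=1, u≡24; β=1, v≡8 (mod 31); (24|31)=-1, (8|31)=+1; sign (−1)^1·-1^1·+1^1 = +1.
(a,b)_∞: sgn(-280891)=−, sgn(-268801)=−, so -1.
(a,b)_29: α=2, u≡10; β=3, v≡15 (mod 29); (10|29)=-1, (15|29)=-1; sign (−1)^0·-1^3·-1^2 = -1.
(a,b)_3: α=6, u≡2; β=12, v≡2 (mod 3); (2|3)=-1, (2|3)=-1; sign (−1)^0·-1^12·-1^6 = +1.
(a,b)_2: α=2, β=2; u≡5, v≡7 (mod 8); ε(u)ε(v)=0·1, αω(v)=2·0, βω(u)=2·1; sum ≡ 0  ⇒  +1.
(a,b)_11: α=-2, u≡1; β=-4, v≡7 (mod 11); (1|11)=+1, (7|11)=-1; sign (−1)^0·+1^-4·-1^-2 = +1.
(a,b)_19: α=-2, u≡16; β=-2, v≡4 (mod 19); (16|19)=+1, (4|19)=+1; sign (−1)^0·+1^-2·+1^-2 = +1.
(a,b)_41: α=1, u≡5; β=2, v≡21 (mod 41); (5|41)=+1, (21|41)=+1; sign (−1)^0·+1^2·+1^1 = +1.
|Ram(-280891, -268801)| = 4, even; anisotropic at {13, 17, 29, ∞}.

[13, 17, 29, inf]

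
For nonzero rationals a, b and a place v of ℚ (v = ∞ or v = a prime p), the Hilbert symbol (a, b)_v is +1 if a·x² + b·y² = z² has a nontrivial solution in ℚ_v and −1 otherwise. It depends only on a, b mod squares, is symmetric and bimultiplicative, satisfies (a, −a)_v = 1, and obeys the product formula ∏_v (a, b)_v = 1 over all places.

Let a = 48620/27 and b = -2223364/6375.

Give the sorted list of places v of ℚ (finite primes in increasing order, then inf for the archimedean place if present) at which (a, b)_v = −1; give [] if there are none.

(a, b) ≡ (36465, -838695) mod (ℚ^×)²; places V = {2, 3, 5, 11, 13, 17, 23, ∞}.
(a,b)_17: α=1, u≡14; β=-1, v≡15 (mod 17); (14|17)=-1, (15|17)=+1; sign (−1)^0·-1^-1·+1^1 = -1.
(a,b)_3: α=-3, u≡2; β=-1, v≡2 (mod 3); (2|3)=-1, (2|3)=-1; sign (−1)^1·-1^-1·-1^-3 = -1.
(a,b)_23: α=0, u≡11; β=1, v≡6 (mod 23); (11|23)=-1, (6|23)=+1; sign (−1)^0·-1^1·+1^0 = -1.
(a,b)_13: α=1, u≡9; β=3, v≡3 (mod 13); (9|13)=+1, (3|13)=+1; sign (−1)^0·+1^3·+1^1 = +1.
(a,b)_11: α=1, u≡4; β=1, v≡2 (mod 11); (4|11)=+1, (2|11)=-1; sign (−1)^1·+1^1·-1^1 = +1.
(a,b)_2: α=2, β=2; u≡1, v≡1 (mod 8); ε(u)ε(v)=0·0, αω(v)=2·0, βω(u)=2·0; sum ≡ 0  ⇒  +1.
(a,b)_∞: sgn(36465)=+, sgn(-838695)=−, so +1.
(a,b)_5: α=1, u≡2; β=-3, v≡1 (mod 5); (2|5)=-1, (1|5)=+1; sign (−1)^0·-1^-3·+1^1 = -1.
(36465, -838695 / ℚ) ramifies at {3, 5, 17, 23}: a division algebra.

[3, 5, 17, 23]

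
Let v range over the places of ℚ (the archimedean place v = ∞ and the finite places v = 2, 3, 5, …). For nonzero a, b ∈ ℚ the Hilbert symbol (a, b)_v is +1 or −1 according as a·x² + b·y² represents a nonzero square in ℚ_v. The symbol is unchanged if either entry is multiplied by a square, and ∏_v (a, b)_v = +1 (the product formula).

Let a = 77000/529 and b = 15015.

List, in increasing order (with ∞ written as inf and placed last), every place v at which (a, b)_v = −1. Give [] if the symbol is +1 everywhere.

[3, 5, 7, 11]

Mod squares: a ≡ 770, b ≡ 15015. Check v ∈ {∞, 2, 3, 5, 7, 11, 13, 23}.
v=11: a=11^1·(≡4), b=11^1·(≡1) mod 11; (4|11)=+1, (1|11)=+1; (−1)^{1·1·5}·(+1)^1·(+1)^1 = -1.
v=3: a=3^0·(≡2), b=3^1·(≡1) mod 3; (2|3)=-1, (1|3)=+1; (−1)^{0·1·1}·(-1)^1·(+1)^0 = -1.
v=2: v_2(a)=3, v_2(b)=0; units ≡ 1, 7 (mod 8); ε·ε+αω+βω = 0·1+3·0+0·0 ≡ 0  ⇒  (a,b)_2 = +1.
v=5: a=5^3·(≡4), b=5^1·(≡3) mod 5; (4|5)=+1, (3|5)=-1; (−1)^{3·1·2}·(+1)^1·(-1)^3 = -1.
v=13: a=13^0·(≡3), b=13^1·(≡11) mod 13; (3|13)=+1, (11|13)=-1; (−1)^{0·1·6}·(+1)^1·(-1)^0 = +1.
v=23: a=23^-2·(≡19), b=23^0·(≡19) mod 23; (19|23)=-1, (19|23)=-1; (−1)^{-2·0·11}·(-1)^0·(-1)^-2 = +1.
v=7: a=7^1·(≡6), b=7^1·(≡3) mod 7; (6|7)=-1, (3|7)=-1; (−1)^{1·1·3}·(-1)^1·(-1)^1 = -1.
v=∞: 770 > 0 and 15015 > 0  ⇒  (a,b)_∞ = +1.
(770, 15015 / ℚ) ramifies at {3, 5, 7, 11}: a division algebra.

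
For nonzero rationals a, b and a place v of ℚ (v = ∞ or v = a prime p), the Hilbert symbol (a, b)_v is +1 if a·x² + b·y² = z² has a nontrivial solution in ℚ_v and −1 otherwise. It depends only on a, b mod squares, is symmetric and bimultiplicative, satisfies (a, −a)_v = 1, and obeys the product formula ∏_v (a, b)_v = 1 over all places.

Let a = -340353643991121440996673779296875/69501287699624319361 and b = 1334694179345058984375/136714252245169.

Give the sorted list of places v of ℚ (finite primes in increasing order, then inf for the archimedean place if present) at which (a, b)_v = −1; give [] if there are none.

[11, 17]

Mod squares: a ≡ -12155, b ≡ 231. Check v ∈ {∞, 2, 3, 5, 7, 11, 13, 17, 19, 23, 31}.
v=31: a=31^-6·(≡1), b=31^-4·(≡10) mod 31; (1|31)=+1, (10|31)=+1; (−1)^{-6·-4·15}·(+1)^-4·(+1)^-6 = +1.
v=11: a=11^1·(≡2), b=11^1·(≡10) mod 11; (2|11)=-1, (10|11)=-1; (−1)^{1·1·5}·(-1)^1·(-1)^1 = -1.
v=5: a=5^11·(≡1), b=5^8·(≡4) mod 5; (1|5)=+1, (4|5)=+1; (−1)^{11·8·2}·(+1)^8·(+1)^11 = +1.
v=13: a=13^3·(≡1), b=13^0·(≡1) mod 13; (1|13)=+1, (1|13)=+1; (−1)^{3·0·6}·(+1)^0·(+1)^3 = +1.
v=3: a=3^14·(≡1), b=3^11·(≡2) mod 3; (1|3)=+1, (2|3)=-1; (−1)^{14·11·1}·(+1)^11·(-1)^14 = +1.
v=19: a=19^2·(≡6), b=19^2·(≡18) mod 19; (6|19)=+1, (18|19)=-1; (−1)^{2·2·9}·(+1)^2·(-1)^2 = +1.
v=17: a=17^5·(≡1), b=17^2·(≡6) mod 17; (1|17)=+1, (6|17)=-1; (−1)^{5·2·8}·(+1)^2·(-1)^5 = -1.
v=2: v_2(a)=0, v_2(b)=0; units ≡ 5, 7 (mod 8); ε·ε+αω+βω = 0·1+0·0+0·1 ≡ 0  ⇒  (a,b)_2 = +1.
v=23: a=23^-8·(≡1), b=23^-6·(≡1) mod 23; (1|23)=+1, (1|23)=+1; (−1)^{-8·-6·11}·(+1)^-6·(+1)^-8 = +1.
v=∞: -12155 < 0 and 231 > 0  ⇒  (a,b)_∞ = +1.
v=7: a=7^6·(≡1), b=7^5·(≡6) mod 7; (1|7)=+1, (6|7)=-1; (−1)^{6·5·3}·(+1)^5·(-1)^6 = +1.
(-12155, 231 / ℚ) ramifies at {11, 17}: a division algebra.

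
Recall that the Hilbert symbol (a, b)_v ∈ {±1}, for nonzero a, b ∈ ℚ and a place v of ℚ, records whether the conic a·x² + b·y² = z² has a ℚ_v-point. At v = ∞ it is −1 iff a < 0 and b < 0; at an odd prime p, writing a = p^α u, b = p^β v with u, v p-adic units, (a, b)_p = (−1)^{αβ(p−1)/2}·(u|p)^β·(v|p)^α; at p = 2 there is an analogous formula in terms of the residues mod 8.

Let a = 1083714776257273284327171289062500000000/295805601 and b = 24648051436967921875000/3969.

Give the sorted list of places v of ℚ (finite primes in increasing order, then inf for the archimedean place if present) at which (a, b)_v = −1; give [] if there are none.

(a, b) ≡ (2242385, 78430) mod (ℚ^×)²; places V = {2, 3, 5, 7, 11, 13, 17, 23, 31, 37, ∞}.
(a,b)_2: α=8, β=3; u≡1, v≡7 (mod 8); ε(u)ε(v)=0·1, αω(v)=8·0, βω(u)=3·0; sum ≡ 0  ⇒  +1.
(a,b)_31: α=5, u≡29; β=3, v≡1 (mod 31); (29|31)=-1, (1|31)=+1; sign (−1)^1·-1^3·+1^5 = +1.
(a,b)_37: α=3, u≡27; β=2, v≡30 (mod 37); (27|37)=+1, (30|37)=+1; sign (−1)^0·+1^2·+1^3 = +1.
(a,b)_3: α=-6, u≡2; β=-4, v≡1 (mod 3); (2|3)=-1, (1|3)=+1; sign (−1)^0·-1^-4·+1^-6 = +1.
(a,b)_7: α=-4, u≡3; β=-2, v≡1 (mod 7); (3|7)=-1, (1|7)=+1; sign (−1)^0·-1^-2·+1^-4 = +1.
(a,b)_5: α=17, u≡2; β=9, v≡4 (mod 5); (2|5)=-1, (4|5)=+1; sign (−1)^0·-1^9·+1^17 = -1.
(a,b)_11: α=2, u≡2; β=1, v≡8 (mod 11); (2|11)=-1, (8|11)=-1; sign (−1)^0·-1^1·-1^2 = -1.
(a,b)_13: α=-2, u≡2; β=0, v≡9 (mod 13); (2|13)=-1, (9|13)=+1; sign (−1)^0·-1^0·+1^-2 = +1.
(a,b)_17: α=3, u≡13; β=2, v≡2 (mod 17); (13|17)=+1, (2|17)=+1; sign (−1)^0·+1^2·+1^3 = +1.
(a,b)_∞: sgn(2242385)=+, sgn(78430)=+, so +1.
(a,b)_23: α=5, u≡11; β=3, v≡6 (mod 23); (11|23)=-1, (6|23)=+1; sign (−1)^1·-1^3·+1^5 = +1.
Ram(2242385, 78430) = {5, 11}; no ℚ_5-point on the conic.

[5, 11]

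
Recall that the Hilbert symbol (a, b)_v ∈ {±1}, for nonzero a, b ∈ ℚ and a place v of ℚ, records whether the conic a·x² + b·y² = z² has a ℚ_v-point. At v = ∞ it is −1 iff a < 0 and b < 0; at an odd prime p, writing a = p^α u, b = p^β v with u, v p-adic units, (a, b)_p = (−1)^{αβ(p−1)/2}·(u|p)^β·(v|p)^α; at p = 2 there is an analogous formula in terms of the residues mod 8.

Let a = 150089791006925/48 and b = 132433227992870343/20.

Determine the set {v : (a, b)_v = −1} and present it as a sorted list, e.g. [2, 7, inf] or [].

[2, 19, 37, 41]

(a, b) ≡ (4551, 18590835) mod (ℚ^×)²; places V = {2, 3, 5, 7, 11, 19, 37, 41, 43, ∞}.
(a,b)_3: α=-1, u≡2; β=3, v≡1 (mod 3); (2|3)=-1, (1|3)=+1; sign (−1)^1·-1^3·+1^-1 = +1.
(a,b)_11: α=2, u≡2; β=2, v≡2 (mod 11); (2|11)=-1, (2|11)=-1; sign (−1)^0·-1^2·-1^2 = +1.
(a,b)_19: α=2, u≡12; β=3, v≡2 (mod 19); (12|19)=-1, (2|19)=-1; sign (−1)^0·-1^3·-1^2 = -1.
(a,b)_5: α=2, u≡4; β=-1, v≡2 (mod 5); (4|5)=+1, (2|5)=-1; sign (−1)^0·+1^-1·-1^2 = +1.
(a,b)_37: α=1, u≡30; β=1, v≡32 (mod 37); (30|37)=+1, (32|37)=-1; sign (−1)^0·+1^1·-1^1 = -1.
(a,b)_2: α=-4, β=-2; u≡7, v≡3 (mod 8); ε(u)ε(v)=1·1, αω(v)=-4·1, βω(u)=-2·0; sum ≡ 1  ⇒  -1.
(a,b)_43: α=2, u≡17; β=3, v≡24 (mod 43); (17|43)=+1, (24|43)=+1; sign (−1)^0·+1^3·+1^2 = +1.
(a,b)_7: α=2, u≡1; β=2, v≡4 (mod 7); (1|7)=+1, (4|7)=+1; sign (−1)^0·+1^2·+1^2 = +1.
(a,b)_41: α=1, u≡13; β=1, v≡37 (mod 41); (13|41)=-1, (37|41)=+1; sign (−1)^0·-1^1·+1^1 = -1.
(a,b)_∞: sgn(4551)=+, sgn(18590835)=+, so +1.
|Ram(4551, 18590835)| = 4, even; anisotropic at {2, 19, 37, 41}.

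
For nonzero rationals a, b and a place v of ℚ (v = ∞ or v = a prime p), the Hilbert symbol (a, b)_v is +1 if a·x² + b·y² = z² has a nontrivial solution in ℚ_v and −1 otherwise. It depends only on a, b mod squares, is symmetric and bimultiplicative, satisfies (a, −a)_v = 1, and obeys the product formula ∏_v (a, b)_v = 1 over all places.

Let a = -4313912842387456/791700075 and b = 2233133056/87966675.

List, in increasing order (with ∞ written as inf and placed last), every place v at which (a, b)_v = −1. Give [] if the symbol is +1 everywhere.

(a, b) ≡ (-3, 462) mod (ℚ^×)²; places V = {2, 3, 5, 7, 11, 17, 19, ∞}.
(a,b)_3: α=-5, u≡2; β=-3, v≡1 (mod 3); (2|3)=-1, (1|3)=+1; sign (−1)^1·-1^-3·+1^-5 = +1.
(a,b)_19: α=-4, u≡11; β=-4, v≡9 (mod 19); (11|19)=+1, (9|19)=+1; sign (−1)^0·+1^-4·+1^-4 = +1.
(a,b)_7: α=6, u≡1; β=3, v≡3 (mod 7); (1|7)=+1, (3|7)=-1; sign (−1)^0·+1^3·-1^6 = +1.
(a,b)_17: α=2, u≡14; β=2, v≡12 (mod 17); (14|17)=-1, (12|17)=-1; sign (−1)^0·-1^2·-1^2 = +1.
(a,b)_11: α=2, u≡10; β=1, v≡9 (mod 11); (10|11)=-1, (9|11)=+1; sign (−1)^0·-1^1·+1^2 = -1.
(a,b)_5: α=-2, u≡3; β=-2, v≡3 (mod 5); (3|5)=-1, (3|5)=-1; sign (−1)^0·-1^-2·-1^-2 = +1.
(a,b)_2: α=20, β=11; u≡5, v≡7 (mod 8); ε(u)ε(v)=0·1, αω(v)=20·0, βω(u)=11·1; sum ≡ 1  ⇒  -1.
(a,b)_∞: sgn(-3)=−, sgn(462)=+, so +1.
Ram(-3, 462) = {2, 11}; no ℚ_2-point on the conic.

[2, 11]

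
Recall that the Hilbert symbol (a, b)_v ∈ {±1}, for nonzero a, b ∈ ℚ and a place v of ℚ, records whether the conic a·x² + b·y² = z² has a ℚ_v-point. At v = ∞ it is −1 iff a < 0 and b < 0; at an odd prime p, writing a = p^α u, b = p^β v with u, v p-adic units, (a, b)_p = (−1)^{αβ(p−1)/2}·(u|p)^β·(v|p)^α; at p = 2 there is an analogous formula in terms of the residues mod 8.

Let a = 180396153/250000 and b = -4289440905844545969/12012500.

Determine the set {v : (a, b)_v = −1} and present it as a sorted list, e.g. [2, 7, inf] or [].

Mod squares: a ≡ 247457, b ≡ -9805. Check v ∈ {∞, 2, 3, 5, 7, 23, 29, 31, 37, 53}.
v=∞: 247457 > 0 and -9805 < 0  ⇒  (a,b)_∞ = +1.
v=53: a=53^1·(≡12), b=53^3·(≡45) mod 53; (12|53)=-1, (45|53)=-1; (−1)^{1·3·26}·(-1)^3·(-1)^1 = +1.
v=31: a=31^0·(≡15), b=31^-2·(≡24) mod 31; (15|31)=-1, (24|31)=-1; (−1)^{0·-2·15}·(-1)^-2·(-1)^0 = +1.
v=7: a=7^1·(≡4), b=7^4·(≡2) mod 7; (4|7)=+1, (2|7)=+1; (−1)^{1·4·3}·(+1)^4·(+1)^1 = +1.
v=23: a=23^1·(≡8), b=23^2·(≡18) mod 23; (8|23)=+1, (18|23)=+1; (−1)^{1·2·11}·(+1)^2·(+1)^1 = +1.
v=3: a=3^6·(≡2), b=3^6·(≡2) mod 3; (2|3)=-1, (2|3)=-1; (−1)^{6·6·1}·(-1)^6·(-1)^6 = +1.
v=2: v_2(a)=-4, v_2(b)=-2; units ≡ 1, 3 (mod 8); ε·ε+αω+βω = 0·1+-4·1+-2·0 ≡ 0  ⇒  (a,b)_2 = +1.
v=5: a=5^-6·(≡3), b=5^-5·(≡4) mod 5; (3|5)=-1, (4|5)=+1; (−1)^{-6·-5·2}·(-1)^-5·(+1)^-6 = -1.
v=37: a=37^0·(≡30), b=37^1·(≡19) mod 37; (30|37)=+1, (19|37)=-1; (−1)^{0·1·18}·(+1)^1·(-1)^0 = +1.
v=29: a=29^1·(≡13), b=29^2·(≡21) mod 29; (13|29)=+1, (21|29)=-1; (−1)^{1·2·14}·(+1)^2·(-1)^1 = -1.
|Ram(247457, -9805)| = 2, even; anisotropic at {5, 29}.

[5, 29]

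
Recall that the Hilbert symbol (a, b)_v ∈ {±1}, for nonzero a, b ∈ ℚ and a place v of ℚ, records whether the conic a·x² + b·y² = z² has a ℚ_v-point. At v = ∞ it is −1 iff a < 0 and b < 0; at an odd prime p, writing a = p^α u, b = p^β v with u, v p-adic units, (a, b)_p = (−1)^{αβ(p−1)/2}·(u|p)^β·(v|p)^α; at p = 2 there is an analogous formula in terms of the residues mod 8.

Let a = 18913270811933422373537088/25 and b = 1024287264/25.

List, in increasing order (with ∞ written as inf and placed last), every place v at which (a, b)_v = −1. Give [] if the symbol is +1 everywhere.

Mod squares: a ≡ 77, b ≡ 58786. Check v ∈ {∞, 2, 3, 5, 7, 11, 13, 17, 19}.
v=3: a=3^2·(≡2), b=3^2·(≡1) mod 3; (2|3)=-1, (1|3)=+1; (−1)^{2·2·1}·(-1)^2·(+1)^2 = +1.
v=5: a=5^-2·(≡3), b=5^-2·(≡4) mod 5; (3|5)=-1, (4|5)=+1; (−1)^{-2·-2·2}·(-1)^-2·(+1)^-2 = +1.
v=7: a=7^3·(≡4), b=7^1·(≡3) mod 7; (4|7)=+1, (3|7)=-1; (−1)^{3·1·3}·(+1)^1·(-1)^3 = +1.
v=2: v_2(a)=6, v_2(b)=5; units ≡ 5, 1 (mod 8); ε·ε+αω+βω = 0·0+6·0+5·1 ≡ 1  ⇒  (a,b)_2 = -1.
v=∞: 77 > 0 and 58786 > 0  ⇒  (a,b)_∞ = +1.
v=17: a=17^8·(≡2), b=17^1·(≡14) mod 17; (2|17)=+1, (14|17)=-1; (−1)^{8·1·8}·(+1)^1·(-1)^8 = +1.
v=11: a=11^3·(≡7), b=11^2·(≡8) mod 11; (7|11)=-1, (8|11)=-1; (−1)^{3·2·5}·(-1)^2·(-1)^3 = -1.
v=19: a=19^2·(≡17), b=19^1·(≡9) mod 19; (17|19)=+1, (9|19)=+1; (−1)^{2·1·9}·(+1)^1·(+1)^2 = +1.
v=13: a=13^4·(≡3), b=13^1·(≡8) mod 13; (3|13)=+1, (8|13)=-1; (−1)^{4·1·6}·(+1)^1·(-1)^4 = +1.
Ram(77, 58786) = {2, 11}; no ℚ_2-point on the conic.

[2, 11]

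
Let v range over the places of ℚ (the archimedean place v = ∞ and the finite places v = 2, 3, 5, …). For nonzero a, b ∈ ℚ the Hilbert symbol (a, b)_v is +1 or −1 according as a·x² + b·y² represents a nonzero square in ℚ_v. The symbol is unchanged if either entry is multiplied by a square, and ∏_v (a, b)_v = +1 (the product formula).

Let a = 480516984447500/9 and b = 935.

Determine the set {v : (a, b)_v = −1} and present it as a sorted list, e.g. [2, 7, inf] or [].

[2, 11]

Mod squares: a ≡ 19019, b ≡ 935. Check v ∈ {∞, 2, 3, 5, 7, 11, 13, 17, 19}.
v=3: a=3^-2·(≡2), b=3^0·(≡2) mod 3; (2|3)=-1, (2|3)=-1; (−1)^{-2·0·1}·(-1)^0·(-1)^-2 = +1.
v=7: a=7^1·(≡4), b=7^0·(≡4) mod 7; (4|7)=+1, (4|7)=+1; (−1)^{1·0·3}·(+1)^0·(+1)^1 = +1.
v=11: a=11^3·(≡6), b=11^1·(≡8) mod 11; (6|11)=-1, (8|11)=-1; (−1)^{3·1·5}·(-1)^1·(-1)^3 = -1.
v=13: a=13^1·(≡8), b=13^0·(≡12) mod 13; (8|13)=-1, (12|13)=+1; (−1)^{1·0·6}·(-1)^0·(+1)^1 = +1.
v=5: a=5^4·(≡4), b=5^1·(≡2) mod 5; (4|5)=+1, (2|5)=-1; (−1)^{4·1·2}·(+1)^1·(-1)^4 = +1.
v=19: a=19^1·(≡2), b=19^0·(≡4) mod 19; (2|19)=-1, (4|19)=+1; (−1)^{1·0·9}·(-1)^0·(+1)^1 = +1.
v=17: a=17^4·(≡1), b=17^1·(≡4) mod 17; (1|17)=+1, (4|17)=+1; (−1)^{4·1·8}·(+1)^1·(+1)^4 = +1.
v=2: v_2(a)=2, v_2(b)=0; units ≡ 3, 7 (mod 8); ε·ε+αω+βω = 1·1+2·0+0·1 ≡ 1  ⇒  (a,b)_2 = -1.
v=∞: 19019 > 0 and 935 > 0  ⇒  (a,b)_∞ = +1.
Ram(19019, 935) = {2, 11}; no ℚ_2-point on the conic.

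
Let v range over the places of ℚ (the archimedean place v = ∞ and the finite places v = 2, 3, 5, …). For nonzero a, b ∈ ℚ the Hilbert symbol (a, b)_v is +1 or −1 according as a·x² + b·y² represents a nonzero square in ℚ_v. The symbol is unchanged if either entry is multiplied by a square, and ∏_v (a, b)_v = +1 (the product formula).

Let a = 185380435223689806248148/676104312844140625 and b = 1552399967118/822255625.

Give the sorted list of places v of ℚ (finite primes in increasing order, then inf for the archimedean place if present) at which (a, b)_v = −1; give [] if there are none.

Mod squares: a ≡ 13, b ≡ 462. Check v ∈ {∞, 2, 3, 5, 7, 11, 13, 31, 37}.
v=13: a=13^7·(≡12), b=13^4·(≡5) mod 13; (12|13)=+1, (5|13)=-1; (−1)^{7·4·6}·(+1)^4·(-1)^7 = -1.
v=∞: 13 > 0 and 462 > 0  ⇒  (a,b)_∞ = +1.
v=11: a=11^2·(≡6), b=11^1·(≡1) mod 11; (6|11)=-1, (1|11)=+1; (−1)^{2·1·5}·(-1)^1·(+1)^2 = -1.
v=5: a=5^-8·(≡3), b=5^-4·(≡2) mod 5; (3|5)=-1, (2|5)=-1; (−1)^{-8·-4·2}·(-1)^-4·(-1)^-8 = +1.
v=37: a=37^-4·(≡5), b=37^-2·(≡19) mod 37; (5|37)=-1, (19|37)=-1; (−1)^{-4·-2·18}·(-1)^-2·(-1)^-4 = +1.
v=7: a=7^14·(≡3), b=7^7·(≡5) mod 7; (3|7)=-1, (5|7)=-1; (−1)^{14·7·3}·(-1)^7·(-1)^14 = -1.
v=2: v_2(a)=2, v_2(b)=1; units ≡ 5, 7 (mod 8); ε·ε+αω+βω = 0·1+2·0+1·1 ≡ 1  ⇒  (a,b)_2 = -1.
v=31: a=31^-4·(≡26), b=31^-2·(≡20) mod 31; (26|31)=-1, (20|31)=+1; (−1)^{-4·-2·15}·(-1)^-2·(+1)^-4 = +1.
v=3: a=3^2·(≡1), b=3^1·(≡1) mod 3; (1|3)=+1, (1|3)=+1; (−1)^{2·1·1}·(+1)^1·(+1)^2 = +1.
Ram(13, 462) = {2, 7, 11, 13}; no ℚ_2-point on the conic.

[2, 7, 11, 13]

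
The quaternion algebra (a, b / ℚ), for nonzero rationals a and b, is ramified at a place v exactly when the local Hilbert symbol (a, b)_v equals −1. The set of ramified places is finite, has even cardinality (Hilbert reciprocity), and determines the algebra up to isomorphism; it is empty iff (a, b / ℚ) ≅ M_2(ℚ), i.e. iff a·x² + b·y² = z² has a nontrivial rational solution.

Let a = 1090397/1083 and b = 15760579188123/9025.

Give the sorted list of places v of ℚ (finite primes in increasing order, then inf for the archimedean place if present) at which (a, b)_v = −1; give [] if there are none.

(a, b) ≡ (231, 4403) mod (ℚ^×)²; places V = {2, 3, 5, 7, 11, 17, 19, 37, ∞}.
(a,b)_7: α=3, u≡3; β=5, v≡6 (mod 7); (3|7)=-1, (6|7)=-1; sign (−1)^1·-1^5·-1^3 = -1.
(a,b)_17: α=2, u≡7; β=1, v≡13 (mod 17); (7|17)=-1, (13|17)=+1; sign (−1)^0·-1^1·+1^2 = -1.
(a,b)_3: α=-1, u≡2; β=2, v≡2 (mod 3); (2|3)=-1, (2|3)=-1; sign (−1)^0·-1^2·-1^-1 = -1.
(a,b)_5: α=0, u≡4; β=-2, v≡3 (mod 5); (4|5)=+1, (3|5)=-1; sign (−1)^0·+1^-2·-1^0 = +1.
(a,b)_∞: sgn(231)=+, sgn(4403)=+, so +1.
(a,b)_2: α=0, β=0; u≡7, v≡3 (mod 8); ε(u)ε(v)=1·1, αω(v)=0·1, βω(u)=0·0; sum ≡ 1  ⇒  -1.
(a,b)_11: α=1, u≡10; β=2, v≡4 (mod 11); (10|11)=-1, (4|11)=+1; sign (−1)^0·-1^2·+1^1 = +1.
(a,b)_19: α=-2, u≡2; β=-2, v≡3 (mod 19); (2|19)=-1, (3|19)=-1; sign (−1)^0·-1^-2·-1^-2 = +1.
(a,b)_37: α=0, u≡34; β=3, v≡35 (mod 37); (34|37)=+1, (35|37)=-1; sign (−1)^0·+1^3·-1^0 = +1.
Ram(231, 4403) = {2, 3, 7, 17}; no ℚ_2-point on the conic.

[2, 3, 7, 17]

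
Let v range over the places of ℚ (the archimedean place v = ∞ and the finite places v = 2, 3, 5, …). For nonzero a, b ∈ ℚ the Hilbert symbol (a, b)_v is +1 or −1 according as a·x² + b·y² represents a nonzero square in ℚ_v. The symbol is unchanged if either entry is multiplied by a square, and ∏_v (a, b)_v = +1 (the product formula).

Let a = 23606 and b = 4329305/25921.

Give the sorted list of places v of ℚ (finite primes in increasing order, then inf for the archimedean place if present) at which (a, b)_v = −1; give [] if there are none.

(a, b) ≡ (23606, 4505) mod (ℚ^×)²; places V = {2, 5, 7, 11, 17, 23, 29, 31, 37, 53, ∞}.
(a,b)_23: α=0, u≡8; β=-2, v≡5 (mod 23); (8|23)=+1, (5|23)=-1; sign (−1)^0·+1^-2·-1^0 = +1.
(a,b)_11: α=1, u≡1; β=0, v≡7 (mod 11); (1|11)=+1, (7|11)=-1; sign (−1)^0·+1^0·-1^1 = -1.
(a,b)_29: α=1, u≡2; β=0, v≡21 (mod 29); (2|29)=-1, (21|29)=-1; sign (−1)^0·-1^0·-1^1 = -1.
(a,b)_7: α=0, u≡2; β=-2, v≡2 (mod 7); (2|7)=+1, (2|7)=+1; sign (−1)^0·+1^-2·+1^0 = +1.
(a,b)_37: α=1, u≡9; β=0, v≡11 (mod 37); (9|37)=+1, (11|37)=+1; sign (−1)^0·+1^0·+1^1 = +1.
(a,b)_5: α=0, u≡1; β=1, v≡1 (mod 5); (1|5)=+1, (1|5)=+1; sign (−1)^0·+1^1·+1^0 = +1.
(a,b)_31: α=0, u≡15; β=2, v≡2 (mod 31); (15|31)=-1, (2|31)=+1; sign (−1)^0·-1^2·+1^0 = +1.
(a,b)_∞: sgn(23606)=+, sgn(4505)=+, so +1.
(a,b)_2: α=1, β=0; u≡3, v≡1 (mod 8); ε(u)ε(v)=1·0, αω(v)=1·0, βω(u)=0·1; sum ≡ 0  ⇒  +1.
(a,b)_53: α=0, u≡21; β=1, v≡3 (mod 53); (21|53)=-1, (3|53)=-1; sign (−1)^0·-1^1·-1^0 = -1.
(a,b)_17: α=0, u≡10; β=1, v≡3 (mod 17); (10|17)=-1, (3|17)=-1; sign (−1)^0·-1^1·-1^0 = -1.
Ram(23606, 4505) = {11, 17, 29, 53}; no ℚ_11-point on the conic.

[11, 17, 29, 53]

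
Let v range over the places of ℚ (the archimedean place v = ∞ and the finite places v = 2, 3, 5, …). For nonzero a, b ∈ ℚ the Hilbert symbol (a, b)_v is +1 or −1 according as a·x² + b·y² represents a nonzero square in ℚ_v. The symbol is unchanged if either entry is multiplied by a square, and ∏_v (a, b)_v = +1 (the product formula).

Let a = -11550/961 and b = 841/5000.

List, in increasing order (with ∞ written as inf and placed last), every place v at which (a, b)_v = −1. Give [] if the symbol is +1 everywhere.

[3, 11]

Mod squares: a ≡ -462, b ≡ 2. Check v ∈ {∞, 2, 3, 5, 7, 11, 29, 31}.
v=31: a=31^-2·(≡13), b=31^0·(≡28) mod 31; (13|31)=-1, (28|31)=+1; (−1)^{-2·0·15}·(-1)^0·(+1)^-2 = +1.
v=29: a=29^0·(≡27), b=29^2·(≡17) mod 29; (27|29)=-1, (17|29)=-1; (−1)^{0·2·14}·(-1)^2·(-1)^0 = +1.
v=7: a=7^1·(≡1), b=7^0·(≡4) mod 7; (1|7)=+1, (4|7)=+1; (−1)^{1·0·3}·(+1)^0·(+1)^1 = +1.
v=∞: -462 < 0 and 2 > 0  ⇒  (a,b)_∞ = +1.
v=5: a=5^2·(≡3), b=5^-4·(≡2) mod 5; (3|5)=-1, (2|5)=-1; (−1)^{2·-4·2}·(-1)^-4·(-1)^2 = +1.
v=3: a=3^1·(≡2), b=3^0·(≡2) mod 3; (2|3)=-1, (2|3)=-1; (−1)^{1·0·1}·(-1)^0·(-1)^1 = -1.
v=2: v_2(a)=1, v_2(b)=-3; units ≡ 1, 1 (mod 8); ε·ε+αω+βω = 0·0+1·0+-3·0 ≡ 0  ⇒  (a,b)_2 = +1.
v=11: a=11^1·(≡7), b=11^0·(≡10) mod 11; (7|11)=-1, (10|11)=-1; (−1)^{1·0·5}·(-1)^0·(-1)^1 = -1.
(-462, 2 / ℚ) ramifies at {3, 11}: a division algebra.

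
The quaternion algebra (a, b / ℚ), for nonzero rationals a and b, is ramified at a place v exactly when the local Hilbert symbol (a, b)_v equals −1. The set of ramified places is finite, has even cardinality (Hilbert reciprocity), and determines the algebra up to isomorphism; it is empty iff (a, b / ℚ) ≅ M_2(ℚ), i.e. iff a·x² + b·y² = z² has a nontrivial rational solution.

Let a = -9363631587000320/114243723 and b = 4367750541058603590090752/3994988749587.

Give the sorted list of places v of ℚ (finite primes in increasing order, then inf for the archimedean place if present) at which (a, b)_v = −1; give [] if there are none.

[7, 41]

Mod squares: a ≡ -15, b ≡ 26691. Check v ∈ {∞, 2, 3, 5, 7, 11, 17, 19, 31, 41}.
v=∞: -15 < 0 and 26691 > 0  ⇒  (a,b)_∞ = +1.
v=41: a=41^2·(≡29), b=41^3·(≡31) mod 41; (29|41)=-1, (31|41)=+1; (−1)^{2·3·20}·(-1)^3·(+1)^2 = -1.
v=11: a=11^-4·(≡2), b=11^-6·(≡3) mod 11; (2|11)=-1, (3|11)=+1; (−1)^{-4·-6·5}·(-1)^-6·(+1)^-4 = +1.
v=5: a=5^1·(≡2), b=5^0·(≡1) mod 5; (2|5)=-1, (1|5)=+1; (−1)^{1·0·2}·(-1)^0·(+1)^1 = +1.
v=31: a=31^2·(≡8), b=31^3·(≡3) mod 31; (8|31)=+1, (3|31)=-1; (−1)^{2·3·15}·(+1)^3·(-1)^2 = +1.
v=3: a=3^-3·(≡1), b=3^-3·(≡2) mod 3; (1|3)=+1, (2|3)=-1; (−1)^{-3·-3·1}·(+1)^-3·(-1)^-3 = +1.
v=2: v_2(a)=16, v_2(b)=34; units ≡ 1, 3 (mod 8); ε·ε+αω+βω = 0·1+16·1+34·0 ≡ 0  ⇒  (a,b)_2 = +1.
v=19: a=19^2·(≡4), b=19^2·(≡8) mod 19; (4|19)=+1, (8|19)=-1; (−1)^{2·2·9}·(+1)^2·(-1)^2 = +1.
v=17: a=17^-2·(≡16), b=17^-4·(≡16) mod 17; (16|17)=+1, (16|17)=+1; (−1)^{-2·-4·8}·(+1)^-4·(+1)^-2 = +1.
v=7: a=7^2·(≡3), b=7^3·(≡5) mod 7; (3|7)=-1, (5|7)=-1; (−1)^{2·3·3}·(-1)^3·(-1)^2 = -1.
|Ram(-15, 26691)| = 2, even; anisotropic at {7, 41}.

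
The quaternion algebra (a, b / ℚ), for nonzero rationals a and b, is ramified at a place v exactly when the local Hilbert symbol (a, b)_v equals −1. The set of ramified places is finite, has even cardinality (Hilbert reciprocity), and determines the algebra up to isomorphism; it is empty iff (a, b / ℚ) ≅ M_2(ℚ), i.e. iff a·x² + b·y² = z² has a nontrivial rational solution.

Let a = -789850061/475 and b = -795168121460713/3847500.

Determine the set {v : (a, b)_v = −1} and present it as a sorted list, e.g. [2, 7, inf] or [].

[7, 23, 29, inf]

(a, b) ≡ (-1812239, -20407387) mod (ℚ^×)²; places V = {2, 3, 5, 7, 11, 13, 19, 23, 29, 37, ∞}.
(a,b)_3: α=0, u≡1; β=-4, v≡2 (mod 3); (1|3)=+1, (2|3)=-1; sign (−1)^0·+1^-4·-1^0 = +1.
(a,b)_5: α=-2, u≡1; β=-4, v≡2 (mod 5); (1|5)=+1, (2|5)=-1; sign (−1)^0·+1^-4·-1^-2 = +1.
(a,b)_2: α=0, β=-2; u≡1, v≡5 (mod 8); ε(u)ε(v)=0·0, αω(v)=0·1, βω(u)=-2·0; sum ≡ 0  ⇒  +1.
(a,b)_19: α=-1, u≡10; β=-1, v≡11 (mod 19); (10|19)=-1, (11|19)=+1; sign (−1)^1·-1^-1·+1^-1 = +1.
(a,b)_7: α=2, u≡6; β=3, v≡3 (mod 7); (6|7)=-1, (3|7)=-1; sign (−1)^0·-1^3·-1^2 = -1.
(a,b)_∞: sgn(-1812239)=−, sgn(-20407387)=−, so -1.
(a,b)_23: α=1, u≡21; β=2, v≡22 (mod 23); (21|23)=-1, (22|23)=-1; sign (−1)^0·-1^2·-1^1 = -1.
(a,b)_11: α=1, u≡3; β=1, v≡7 (mod 11); (3|11)=+1, (7|11)=-1; sign (−1)^1·+1^1·-1^1 = +1.
(a,b)_29: α=1, u≡1; β=1, v≡3 (mod 29); (1|29)=+1, (3|29)=-1; sign (−1)^0·+1^1·-1^1 = -1.
(a,b)_13: α=3, u≡4; β=5, v≡12 (mod 13); (4|13)=+1, (12|13)=+1; sign (−1)^0·+1^5·+1^3 = +1.
(a,b)_37: α=0, u≡12; β=1, v≡18 (mod 37); (12|37)=+1, (18|37)=-1; sign (−1)^0·+1^1·-1^0 = +1.
(-1812239, -20407387 / ℚ) ramifies at {7, 23, 29, ∞}: a division algebra.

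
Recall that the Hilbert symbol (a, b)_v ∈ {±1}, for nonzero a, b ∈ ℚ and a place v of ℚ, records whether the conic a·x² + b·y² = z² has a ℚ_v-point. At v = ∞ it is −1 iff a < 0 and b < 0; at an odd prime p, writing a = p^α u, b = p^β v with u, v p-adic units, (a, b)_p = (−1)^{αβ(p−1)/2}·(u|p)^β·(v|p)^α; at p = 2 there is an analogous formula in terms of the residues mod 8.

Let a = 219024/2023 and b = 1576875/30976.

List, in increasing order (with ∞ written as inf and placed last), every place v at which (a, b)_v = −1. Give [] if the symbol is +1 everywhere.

[2, 7]

(a, b) ≡ (7, 3) mod (ℚ^×)²; places V = {2, 3, 5, 7, 11, 13, 17, 29, ∞}.
(a,b)_∞: sgn(7)=+, sgn(3)=+, so +1.
(a,b)_13: α=2, u≡6; β=0, v≡4 (mod 13); (6|13)=-1, (4|13)=+1; sign (−1)^0·-1^0·+1^2 = +1.
(a,b)_11: α=0, u≡8; β=-2, v≡1 (mod 11); (8|11)=-1, (1|11)=+1; sign (−1)^0·-1^-2·+1^0 = +1.
(a,b)_3: α=4, u≡1; β=1, v≡1 (mod 3); (1|3)=+1, (1|3)=+1; sign (−1)^0·+1^1·+1^4 = +1.
(a,b)_7: α=-1, u≡4; β=0, v≡6 (mod 7); (4|7)=+1, (6|7)=-1; sign (−1)^0·+1^0·-1^-1 = -1.
(a,b)_17: α=-2, u≡14; β=0, v≡3 (mod 17); (14|17)=-1, (3|17)=-1; sign (−1)^0·-1^0·-1^-2 = +1.
(a,b)_29: α=0, u≡6; β=2, v≡12 (mod 29); (6|29)=+1, (12|29)=-1; sign (−1)^0·+1^2·-1^0 = +1.
(a,b)_5: α=0, u≡3; β=4, v≡3 (mod 5); (3|5)=-1, (3|5)=-1; sign (−1)^0·-1^4·-1^0 = +1.
(a,b)_2: α=4, β=-8; u≡7, v≡3 (mod 8); ε(u)ε(v)=1·1, αω(v)=4·1, βω(u)=-8·0; sum ≡ 1  ⇒  -1.
Ram(7, 3) = {2, 7}; no ℚ_2-point on the conic.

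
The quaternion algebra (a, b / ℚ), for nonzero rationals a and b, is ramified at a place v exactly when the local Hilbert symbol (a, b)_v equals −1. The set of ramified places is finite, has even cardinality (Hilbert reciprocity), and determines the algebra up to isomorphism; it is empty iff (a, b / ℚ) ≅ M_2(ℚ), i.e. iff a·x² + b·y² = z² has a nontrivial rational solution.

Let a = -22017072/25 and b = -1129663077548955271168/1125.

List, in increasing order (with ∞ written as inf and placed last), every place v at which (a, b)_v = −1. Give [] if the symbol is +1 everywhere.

[2, 5, 11, 19, 37, inf]

Mod squares: a ≡ -28083, b ≡ -2090. Check v ∈ {∞, 2, 3, 5, 7, 11, 19, 23, 37}.
v=5: a=5^-2·(≡3), b=5^-3·(≡3) mod 5; (3|5)=-1, (3|5)=-1; (−1)^{-2·-3·2}·(-1)^-3·(-1)^-2 = -1.
v=23: a=23^1·(≡21), b=23^2·(≡13) mod 23; (21|23)=-1, (13|23)=+1; (−1)^{1·2·11}·(-1)^2·(+1)^1 = +1.
v=3: a=3^1·(≡2), b=3^-2·(≡1) mod 3; (2|3)=-1, (1|3)=+1; (−1)^{1·-2·1}·(-1)^-2·(+1)^1 = +1.
v=19: a=19^0·(≡15), b=19^1·(≡11) mod 19; (15|19)=-1, (11|19)=+1; (−1)^{0·1·9}·(-1)^1·(+1)^0 = -1.
v=∞: -28083 < 0 and -2090 < 0  ⇒  (a,b)_∞ = -1.
v=7: a=7^2·(≡4), b=7^6·(≡3) mod 7; (4|7)=+1, (3|7)=-1; (−1)^{2·6·3}·(+1)^6·(-1)^2 = +1.
v=2: v_2(a)=4, v_2(b)=19; units ≡ 5, 3 (mod 8); ε·ε+αω+βω = 0·1+4·1+19·1 ≡ 1  ⇒  (a,b)_2 = -1.
v=11: a=11^1·(≡10), b=11^3·(≡10) mod 11; (10|11)=-1, (10|11)=-1; (−1)^{1·3·5}·(-1)^3·(-1)^1 = -1.
v=37: a=37^1·(≡8), b=37^2·(≡13) mod 37; (8|37)=-1, (13|37)=-1; (−1)^{1·2·18}·(-1)^2·(-1)^1 = -1.
Ram(-28083, -2090) = {2, 5, 11, 19, 37, ∞}; no ℚ_2-point on the conic.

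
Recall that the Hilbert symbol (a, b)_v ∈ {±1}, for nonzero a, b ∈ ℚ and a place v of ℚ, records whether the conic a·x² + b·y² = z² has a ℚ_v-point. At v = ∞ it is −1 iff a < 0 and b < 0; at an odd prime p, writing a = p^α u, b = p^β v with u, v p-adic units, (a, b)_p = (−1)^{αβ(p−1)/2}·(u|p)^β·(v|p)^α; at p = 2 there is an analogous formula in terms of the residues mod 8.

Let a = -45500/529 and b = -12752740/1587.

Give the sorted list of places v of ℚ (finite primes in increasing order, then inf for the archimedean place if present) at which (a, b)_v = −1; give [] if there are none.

Mod squares: a ≡ -455, b ≡ -1155. Check v ∈ {∞, 2, 3, 5, 7, 11, 13, 23}.
v=5: a=5^3·(≡4), b=5^1·(≡1) mod 5; (4|5)=+1, (1|5)=+1; (−1)^{3·1·2}·(+1)^1·(+1)^3 = +1.
v=∞: -455 < 0 and -1155 < 0  ⇒  (a,b)_∞ = -1.
v=3: a=3^0·(≡1), b=3^-1·(≡2) mod 3; (1|3)=+1, (2|3)=-1; (−1)^{0·-1·1}·(+1)^-1·(-1)^0 = +1.
v=2: v_2(a)=2, v_2(b)=2; units ≡ 1, 5 (mod 8); ε·ε+αω+βω = 0·0+2·1+2·0 ≡ 0  ⇒  (a,b)_2 = +1.
v=7: a=7^1·(≡6), b=7^3·(≡5) mod 7; (6|7)=-1, (5|7)=-1; (−1)^{1·3·3}·(-1)^3·(-1)^1 = -1.
v=23: a=23^-2·(≡17), b=23^-2·(≡8) mod 23; (17|23)=-1, (8|23)=+1; (−1)^{-2·-2·11}·(-1)^-2·(+1)^-2 = +1.
v=13: a=13^1·(≡4), b=13^2·(≡5) mod 13; (4|13)=+1, (5|13)=-1; (−1)^{1·2·6}·(+1)^2·(-1)^1 = -1.
v=11: a=11^0·(≡7), b=11^1·(≡9) mod 11; (7|11)=-1, (9|11)=+1; (−1)^{0·1·5}·(-1)^1·(+1)^0 = -1.
(-455, -1155 / ℚ) ramifies at {7, 11, 13, ∞}: a division algebra.

[7, 11, 13, inf]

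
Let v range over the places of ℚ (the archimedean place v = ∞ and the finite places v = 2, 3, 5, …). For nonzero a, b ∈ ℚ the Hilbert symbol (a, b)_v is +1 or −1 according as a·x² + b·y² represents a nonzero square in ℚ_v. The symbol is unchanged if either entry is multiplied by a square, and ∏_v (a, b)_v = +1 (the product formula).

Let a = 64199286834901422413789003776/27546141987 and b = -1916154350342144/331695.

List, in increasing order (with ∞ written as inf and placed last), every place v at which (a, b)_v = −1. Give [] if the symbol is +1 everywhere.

(a, b) ≡ (3, -95095) mod (ℚ^×)²; places V = {2, 3, 5, 7, 11, 13, 17, 19, 23, ∞}.
(a,b)_13: α=-4, u≡4; β=-1, v≡4 (mod 13); (4|13)=+1, (4|13)=+1; sign (−1)^0·+1^-1·+1^-4 = +1.
(a,b)_17: α=4, u≡10; β=2, v≡5 (mod 17); (10|17)=-1, (5|17)=-1; sign (−1)^0·-1^2·-1^4 = +1.
(a,b)_5: α=0, u≡3; β=-1, v≡4 (mod 5); (3|5)=-1, (4|5)=+1; sign (−1)^0·-1^-1·+1^0 = -1.
(a,b)_23: α=4, u≡4; β=2, v≡5 (mod 23); (4|23)=+1, (5|23)=-1; sign (−1)^0·+1^2·-1^4 = +1.
(a,b)_11: α=6, u≡5; β=5, v≡3 (mod 11); (5|11)=+1, (3|11)=+1; sign (−1)^0·+1^5·+1^6 = +1.
(a,b)_7: α=-2, u≡5; β=-1, v≡2 (mod 7); (5|7)=-1, (2|7)=+1; sign (−1)^0·-1^-1·+1^-2 = -1.
(a,b)_19: α=2, u≡8; β=1, v≡1 (mod 19); (8|19)=-1, (1|19)=+1; sign (−1)^0·-1^1·+1^2 = -1.
(a,b)_2: α=32, β=12; u≡3, v≡1 (mod 8); ε(u)ε(v)=1·0, αω(v)=32·0, βω(u)=12·1; sum ≡ 0  ⇒  +1.
(a,b)_3: α=-9, u≡1; β=-6, v≡2 (mod 3); (1|3)=+1, (2|3)=-1; sign (−1)^0·+1^-6·-1^-9 = -1.
(a,b)_∞: sgn(3)=+, sgn(-95095)=−, so +1.
Ram(3, -95095) = {3, 5, 7, 19}; no ℚ_3-point on the conic.

[3, 5, 7, 19]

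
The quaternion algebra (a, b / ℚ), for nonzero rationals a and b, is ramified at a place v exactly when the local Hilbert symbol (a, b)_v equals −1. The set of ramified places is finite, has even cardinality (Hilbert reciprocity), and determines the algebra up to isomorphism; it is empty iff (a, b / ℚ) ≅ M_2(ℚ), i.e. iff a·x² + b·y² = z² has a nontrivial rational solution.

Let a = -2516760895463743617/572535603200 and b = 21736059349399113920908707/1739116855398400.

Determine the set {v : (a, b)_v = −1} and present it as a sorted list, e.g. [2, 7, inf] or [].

[3, 11, 13, 17]

(a, b) ≡ (-34, 534963) mod (ℚ^×)²; places V = {2, 3, 5, 7, 11, 13, 17, 19, 29, 37, 43, 53, ∞}.
(a,b)_53: α=2, u≡18; β=0, v≡35 (mod 53); (18|53)=-1, (35|53)=-1; sign (−1)^0·-1^0·-1^2 = +1.
(a,b)_37: α=2, u≡33; β=0, v≡22 (mod 37); (33|37)=+1, (22|37)=-1; sign (−1)^0·+1^0·-1^2 = +1.
(a,b)_13: α=4, u≡2; β=7, v≡11 (mod 13); (2|13)=-1, (11|13)=-1; sign (−1)^0·-1^7·-1^4 = -1.
(a,b)_7: α=0, u≡4; β=4, v≡4 (mod 7); (4|7)=+1, (4|7)=+1; sign (−1)^0·+1^4·+1^0 = +1.
(a,b)_5: α=-2, u≡1; β=-2, v≡2 (mod 5); (1|5)=+1, (2|5)=-1; sign (−1)^0·+1^-2·-1^-2 = +1.
(a,b)_2: α=-19, β=-12; u≡7, v≡3 (mod 8); ε(u)ε(v)=1·1, αω(v)=-19·1, βω(u)=-12·0; sum ≡ 0  ⇒  +1.
(a,b)_11: α=-2, u≡6; β=1, v≡8 (mod 11); (6|11)=-1, (8|11)=-1; sign (−1)^0·-1^1·-1^-2 = -1.
(a,b)_29: α=0, u≡22; β=1, v≡2 (mod 29); (22|29)=+1, (2|29)=-1; sign (−1)^0·+1^1·-1^0 = +1.
(a,b)_43: α=2, u≡6; β=3, v≡21 (mod 43); (6|43)=+1, (21|43)=+1; sign (−1)^0·+1^3·+1^2 = +1.
(a,b)_19: α=-2, u≡7; β=-8, v≡3 (mod 19); (7|19)=+1, (3|19)=-1; sign (−1)^0·+1^-8·-1^-2 = +1.
(a,b)_3: α=6, u≡2; β=9, v≡1 (mod 3); (2|3)=-1, (1|3)=+1; sign (−1)^0·-1^9·+1^6 = -1.
(a,b)_17: α=1, u≡9; β=2, v≡14 (mod 17); (9|17)=+1, (14|17)=-1; sign (−1)^0·+1^2·-1^1 = -1.
(a,b)_∞: sgn(-34)=−, sgn(534963)=+, so +1.
|Ram(-34, 534963)| = 4, even; anisotropic at {3, 11, 13, 17}.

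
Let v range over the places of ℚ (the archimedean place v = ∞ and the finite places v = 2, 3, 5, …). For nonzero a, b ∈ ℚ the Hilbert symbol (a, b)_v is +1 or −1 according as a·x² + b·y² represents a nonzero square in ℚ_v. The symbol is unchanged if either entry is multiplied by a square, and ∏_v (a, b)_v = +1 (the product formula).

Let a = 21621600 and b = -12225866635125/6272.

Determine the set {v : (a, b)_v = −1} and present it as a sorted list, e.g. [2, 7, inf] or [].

Mod squares: a ≡ 6006, b ≡ -10. Check v ∈ {∞, 2, 3, 5, 7, 11, 13}.
v=7: a=7^1·(≡1), b=7^-2·(≡2) mod 7; (1|7)=+1, (2|7)=+1; (−1)^{1·-2·3}·(+1)^-2·(+1)^1 = +1.
v=5: a=5^2·(≡4), b=5^3·(≡2) mod 5; (4|5)=+1, (2|5)=-1; (−1)^{2·3·2}·(+1)^3·(-1)^2 = +1.
v=2: v_2(a)=5, v_2(b)=-7; units ≡ 3, 3 (mod 8); ε·ε+αω+βω = 1·1+5·1+-7·1 ≡ 1  ⇒  (a,b)_2 = -1.
v=3: a=3^3·(≡1), b=3^14·(≡2) mod 3; (1|3)=+1, (2|3)=-1; (−1)^{3·14·1}·(+1)^14·(-1)^3 = -1.
v=11: a=11^1·(≡10), b=11^2·(≡1) mod 11; (10|11)=-1, (1|11)=+1; (−1)^{1·2·5}·(-1)^2·(+1)^1 = +1.
v=∞: 6006 > 0 and -10 < 0  ⇒  (a,b)_∞ = +1.
v=13: a=13^1·(≡6), b=13^2·(≡4) mod 13; (6|13)=-1, (4|13)=+1; (−1)^{1·2·6}·(-1)^2·(+1)^1 = +1.
Ram(6006, -10) = {2, 3}; no ℚ_2-point on the conic.

[2, 3]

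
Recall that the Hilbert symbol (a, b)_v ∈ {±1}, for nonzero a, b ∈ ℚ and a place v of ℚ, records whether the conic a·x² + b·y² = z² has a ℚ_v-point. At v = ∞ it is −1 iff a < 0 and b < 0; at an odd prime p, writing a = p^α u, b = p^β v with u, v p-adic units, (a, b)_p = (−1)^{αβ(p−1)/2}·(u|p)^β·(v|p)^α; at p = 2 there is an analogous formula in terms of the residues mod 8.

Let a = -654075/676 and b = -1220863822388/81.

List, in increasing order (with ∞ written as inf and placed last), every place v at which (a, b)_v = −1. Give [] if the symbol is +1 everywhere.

(a, b) ≡ (-323, -21553277) mod (ℚ^×)²; places V = {2, 3, 5, 7, 13, 17, 19, 23, 31, 37, 43, ∞}.
(a,b)_37: α=0, u≡27; β=1, v≡34 (mod 37); (27|37)=+1, (34|37)=+1; sign (−1)^0·+1^1·+1^0 = +1.
(a,b)_2: α=-2, β=2; u≡5, v≡3 (mod 8); ε(u)ε(v)=0·1, αω(v)=-2·1, βω(u)=2·1; sum ≡ 0  ⇒  +1.
(a,b)_∞: sgn(-323)=−, sgn(-21553277)=−, so -1.
(a,b)_3: α=4, u≡1; β=-4, v≡1 (mod 3); (1|3)=+1, (1|3)=+1; sign (−1)^0·+1^-4·+1^4 = +1.
(a,b)_43: α=0, u≡36; β=1, v≡29 (mod 43); (36|43)=+1, (29|43)=-1; sign (−1)^0·+1^1·-1^0 = +1.
(a,b)_31: α=0, u≡1; β=1, v≡2 (mod 31); (1|31)=+1, (2|31)=+1; sign (−1)^0·+1^1·+1^0 = +1.
(a,b)_13: α=-2, u≡5; β=0, v≡8 (mod 13); (5|13)=-1, (8|13)=-1; sign (−1)^0·-1^0·-1^-2 = +1.
(a,b)_19: α=1, u≡2; β=1, v≡12 (mod 19); (2|19)=-1, (12|19)=-1; sign (−1)^1·-1^1·-1^1 = -1.
(a,b)_7: α=0, u≡3; β=2, v≡6 (mod 7); (3|7)=-1, (6|7)=-1; sign (−1)^0·-1^2·-1^0 = +1.
(a,b)_23: α=0, u≡5; β=1, v≡8 (mod 23); (5|23)=-1, (8|23)=+1; sign (−1)^0·-1^1·+1^0 = -1.
(a,b)_17: α=1, u≡1; β=2, v≡6 (mod 17); (1|17)=+1, (6|17)=-1; sign (−1)^0·+1^2·-1^1 = -1.
(a,b)_5: α=2, u≡2; β=0, v≡2 (mod 5); (2|5)=-1, (2|5)=-1; sign (−1)^0·-1^0·-1^2 = +1.
|Ram(-323, -21553277)| = 4, even; anisotropic at {17, 19, 23, ∞}.

[17, 19, 23, inf]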